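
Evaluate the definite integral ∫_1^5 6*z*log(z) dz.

-36 + 75*log(5)

Integrate by parts once (u = ln z, dv = 6*z dz).
An antiderivative is F(z) = 3*z**2*(2*log(z) - 1)/2.
Then F(5) - F(1) = (-75/2 + 75*log(5)) - (-3/2) = -36 + 75*log(5).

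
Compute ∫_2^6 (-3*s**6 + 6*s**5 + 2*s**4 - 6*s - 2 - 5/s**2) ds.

By the power rule, an antiderivative is F(s) = -3*s**7/7 + s**6 + 2*s**5/5 - 3*s**2 - 2*s + 5/s.
Then F(6) - F(2) = (-14768321/210) - (591/70) = -7385047/105.

-7385047/105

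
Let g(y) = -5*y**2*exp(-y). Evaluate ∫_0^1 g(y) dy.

-10 + 25*exp(-1)

Integrate by parts twice (u = y^2, dv = -5*exp(-y) dy).
An antiderivative is F(y) = (5*y**2 + 10*y + 10)*exp(-y).
Then F(1) - F(0) = (25*exp(-1)) - (10) = -10 + 25*exp(-1).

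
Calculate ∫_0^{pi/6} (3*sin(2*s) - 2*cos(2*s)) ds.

3/4 - sqrt(3)/2

An antiderivative is F(s) = -sin(2*s) - 3*cos(2*s)/2.
Then F(pi/6) - F(0) = (-sqrt(3)/2 - 3/4) - (-3/2) = 3/4 - sqrt(3)/2.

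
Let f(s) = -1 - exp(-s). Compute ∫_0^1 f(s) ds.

An antiderivative is F(s) = -s + exp(-s).
Then F(1) - F(0) = (-1 + exp(-1)) - (1) = -2 + exp(-1).

-2 + exp(-1)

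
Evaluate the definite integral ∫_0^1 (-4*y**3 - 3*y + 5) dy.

By the power rule, an antiderivative is F(y) = -y**4 - 3*y**2/2 + 5*y.
Then F(1) - F(0) = (5/2) - (0) = 5/2.

5/2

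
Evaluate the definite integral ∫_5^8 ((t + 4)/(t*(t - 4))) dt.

log(10)

Factor the denominator: t**2 - 4*t = t(t - 4).
Partial fractions: (t + 4)/(t*(t - 4)) = -1/t + 2/(t - 4).
An antiderivative is F(t) = -log(t) + 2*log(t - 4).
Then F(8) - F(5) = (log(2)) - (-log(5)) = log(10).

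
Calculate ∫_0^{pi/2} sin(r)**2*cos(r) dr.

1/3

Let u = sin(r), so du = cos(r) dr. When r = 0, u = 0; when r = pi/2, u = 1.
The integral becomes ∫ u**2 du from 0 to 1, with antiderivative u**3/3.
Back in r: F(r) = sin(r)**3/3.
Then F(pi/2) - F(0) = (1/3) - (0) = 1/3.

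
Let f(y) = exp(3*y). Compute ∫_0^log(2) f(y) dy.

Let u = exp(y), so du = exp(y) dy. When y = 0, u = 1; when y = log(2), u = 2.
The integral becomes ∫ u**2 du from 1 to 2, with antiderivative u**3/3.
Back in y: F(y) = exp(3*y)/3.
Then F(log(2)) - F(0) = (8/3) - (1/3) = 7/3.

7/3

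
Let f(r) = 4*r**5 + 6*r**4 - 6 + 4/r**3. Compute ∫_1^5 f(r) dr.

By the power rule, an antiderivative is F(r) = 2*r**6/3 + 6*r**5/5 - 6*r - 2/r**2.
Then F(5) - F(1) = (1060244/75) - (-92/15) = 353568/25.

353568/25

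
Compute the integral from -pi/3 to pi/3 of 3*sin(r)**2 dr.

Use the identity sin^2(r) = (1 - cos(2*r))/2.
An antiderivative is F(r) = 3*r/2 - 3*sin(2*r)/4.
Then F(pi/3) - F(-pi/3) = (-3*sqrt(3)/8 + pi/2) - (-pi/2 + 3*sqrt(3)/8) = pi - 3*sqrt(3)/4.

pi - 3*sqrt(3)/4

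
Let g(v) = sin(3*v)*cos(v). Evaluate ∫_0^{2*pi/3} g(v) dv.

Use the identity sin(3*v)cos(v) = [sin(4*v) + sin(2*v)]/2.
An antiderivative is F(v) = -cos(2*v)/4 - cos(4*v)/8.
Then F(2*pi/3) - F(0) = (3/16) - (-3/8) = 9/16.

9/16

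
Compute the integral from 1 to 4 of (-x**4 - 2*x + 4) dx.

-1038/5

By the power rule, an antiderivative is F(x) = -x**5/5 - x**2 + 4*x.
Then F(4) - F(1) = (-1024/5) - (14/5) = -1038/5.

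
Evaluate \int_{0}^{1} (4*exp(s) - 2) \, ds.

-6 + 4*E

An antiderivative is F(s) = -2*s + 4*exp(s).
Then F(1) - F(0) = (-2 + 4*E) - (4) = -6 + 4*E.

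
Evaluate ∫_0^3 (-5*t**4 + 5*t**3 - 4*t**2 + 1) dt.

-699/4

By the power rule, an antiderivative is F(t) = -t**5 + 5*t**4/4 - 4*t**3/3 + t.
Then F(3) - F(0) = (-699/4) - (0) = -699/4.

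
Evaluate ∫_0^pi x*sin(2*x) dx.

-pi/2

Integrate by parts once (u = x, dv = sin(2*x) dx).
An antiderivative is F(x) = -x*cos(2*x)/2 + sin(2*x)/4.
Then F(pi) - F(0) = (-pi/2) - (0) = -pi/2.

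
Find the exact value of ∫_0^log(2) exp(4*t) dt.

Let u = exp(t), so du = exp(t) dt. When t = 0, u = 1; when t = log(2), u = 2.
The integral becomes ∫ u**3 du from 1 to 2, with antiderivative u**4/4.
Back in t: F(t) = exp(4*t)/4.
Then F(log(2)) - F(0) = (4) - (1/4) = 15/4.

15/4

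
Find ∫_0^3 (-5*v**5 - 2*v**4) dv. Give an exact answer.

-7047/10

By the power rule, an antiderivative is F(v) = -5*v**6/6 - 2*v**5/5.
Then F(3) - F(0) = (-7047/10) - (0) = -7047/10.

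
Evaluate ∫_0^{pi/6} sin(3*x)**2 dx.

Use the identity sin^2(3*x) = (1 - cos(6*x))/2.
An antiderivative is F(x) = x/2 - sin(6*x)/12.
Then F(pi/6) - F(0) = (pi/12) - (0) = pi/12.

pi/12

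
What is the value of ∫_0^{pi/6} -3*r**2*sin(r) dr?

Integrate by parts twice (u = r^2, dv = -3*sin(r) dr).
An antiderivative is F(r) = 3*r**2*cos(r) - 6*r*sin(r) - 6*cos(r).
Then F(pi/6) - F(0) = (-3*sqrt(3) - pi/2 + sqrt(3)*pi**2/24) - (-6) = -3*sqrt(3) - pi/2 + sqrt(3)*pi**2/24 + 6.

-3*sqrt(3) - pi/2 + sqrt(3)*pi**2/24 + 6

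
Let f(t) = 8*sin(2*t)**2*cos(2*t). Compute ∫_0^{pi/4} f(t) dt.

Let u = sin(2*t), so du = 2*cos(2*t) dt. When t = 0, u = 0; when t = pi/4, u = 1.
The integral becomes 4·∫ u**2 du from 0 to 1, with antiderivative 4*u**3/3.
Back in t: F(t) = 4*sin(2*t)**3/3.
Then F(pi/4) - F(0) = (4/3) - (0) = 4/3.

4/3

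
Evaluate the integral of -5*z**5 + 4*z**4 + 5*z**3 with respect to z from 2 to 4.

-11332/5

By the power rule, an antiderivative is F(z) = -5*z**6/6 + 4*z**5/5 + 5*z**4/4.
Then F(4) - F(2) = (-34112/15) - (-116/15) = -11332/5.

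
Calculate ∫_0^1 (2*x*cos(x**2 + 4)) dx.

sin(5) - sin(4)

Let u = x**2 + 4, so du = 2*x dx. When x = 0, u = 4; when x = 1, u = 5.
The integral becomes ∫ cos(u) du from 4 to 5, with antiderivative sin(u).
Back in x: F(x) = sin(x**2 + 4).
Then F(1) - F(0) = (sin(5)) - (sin(4)) = sin(5) - sin(4).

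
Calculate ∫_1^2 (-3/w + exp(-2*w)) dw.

An antiderivative is F(w) = -3*log(w) - exp(-2*w)/2.
Then F(2) - F(1) = (-3*log(2) - exp(-4)/2) - (-exp(-2)/2) = (-6*exp(4)*log(2) - 1 + exp(2))*exp(-4)/2.

(-6*exp(4)*log(2) - 1 + exp(2))*exp(-4)/2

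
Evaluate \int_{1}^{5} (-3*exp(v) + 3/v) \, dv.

An antiderivative is F(v) = -3*exp(v) + 3*log(v).
Then F(5) - F(1) = (-3*exp(5) + 3*log(5)) - (-3*exp(1)) = -3*exp(5) + 3*log(5) + 3*exp(1).

-3*exp(5) + 3*log(5) + 3*exp(1)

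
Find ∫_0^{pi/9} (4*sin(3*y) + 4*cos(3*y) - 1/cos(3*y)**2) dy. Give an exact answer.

sqrt(3)/3 + 2/3

An antiderivative is F(y) = 4*sin(3*y)/3 - 4*cos(3*y)/3 - tan(3*y)/3.
Then F(pi/9) - F(0) = (-2/3 + sqrt(3)/3) - (-4/3) = sqrt(3)/3 + 2/3.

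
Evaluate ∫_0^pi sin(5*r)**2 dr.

Use the identity sin^2(5*r) = (1 - cos(10*r))/2.
An antiderivative is F(r) = r/2 - sin(10*r)/20.
Then F(pi) - F(0) = (pi/2) - (0) = pi/2.

pi/2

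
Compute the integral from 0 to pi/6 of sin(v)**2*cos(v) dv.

1/24

Let u = sin(v), so du = cos(v) dv. When v = 0, u = 0; when v = pi/6, u = 1/2.
The integral becomes ∫ u**2 du from 0 to 1/2, with antiderivative u**3/3.
Back in v: F(v) = sin(v)**3/3.
Then F(pi/6) - F(0) = (1/24) - (0) = 1/24.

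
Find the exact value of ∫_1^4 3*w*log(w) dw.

-45/4 + 48*log(2)

Integrate by parts once (u = ln w, dv = 3*w dw).
An antiderivative is F(w) = 3*w**2*(2*log(w) - 1)/4.
Then F(4) - F(1) = (-12 + 48*log(2)) - (-3/4) = -45/4 + 48*log(2).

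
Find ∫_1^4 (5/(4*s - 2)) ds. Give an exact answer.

An antiderivative is F(s) = 5*log(4*s - 2)/4.
Then F(4) - F(1) = (5*log(14)/4) - (5*log(2)/4) = 5*log(7)/4.

5*log(7)/4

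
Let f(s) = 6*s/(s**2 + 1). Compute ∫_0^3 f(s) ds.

3*log(2) + 3*log(5)

Let u = s**2 + 1, so du = 2*s ds. When s = 0, u = 1; when s = 3, u = 10.
The integral becomes 3·∫ 1/u du from 1 to 10, with antiderivative 3*log(u).
Back in s: F(s) = 3*log(s**2 + 1).
Then F(3) - F(0) = (3*log(2) + 3*log(5)) - (0) = 3*log(2) + 3*log(5).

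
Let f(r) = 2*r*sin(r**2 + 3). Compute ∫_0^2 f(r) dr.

Let u = r**2 + 3, so du = 2*r dr. When r = 0, u = 3; when r = 2, u = 7.
The integral becomes ∫ sin(u) du from 3 to 7, with antiderivative -cos(u).
Back in r: F(r) = -cos(r**2 + 3).
Then F(2) - F(0) = (-cos(7)) - (-cos(3)) = cos(3) - cos(7).

cos(3) - cos(7)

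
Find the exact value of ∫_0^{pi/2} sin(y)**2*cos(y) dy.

Let u = sin(y), so du = cos(y) dy. When y = 0, u = 0; when y = pi/2, u = 1.
The integral becomes ∫ u**2 du from 0 to 1, with antiderivative u**3/3.
Back in y: F(y) = sin(y)**3/3.
Then F(pi/2) - F(0) = (1/3) - (0) = 1/3.

1/3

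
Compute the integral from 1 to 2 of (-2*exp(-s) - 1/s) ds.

-2*exp(-1) - log(2) + 2*exp(-2)

An antiderivative is F(s) = -log(s) + 2*exp(-s).
Then F(2) - F(1) = (-log(2) + 2*exp(-2)) - (2*exp(-1)) = -2*exp(-1) - log(2) + 2*exp(-2).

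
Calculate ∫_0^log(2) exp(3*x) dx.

Let u = exp(x), so du = exp(x) dx. When x = 0, u = 1; when x = log(2), u = 2.
The integral becomes ∫ u**2 du from 1 to 2, with antiderivative u**3/3.
Back in x: F(x) = exp(3*x)/3.
Then F(log(2)) - F(0) = (8/3) - (1/3) = 7/3.

7/3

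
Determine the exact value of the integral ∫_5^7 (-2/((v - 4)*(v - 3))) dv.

log(4/9)

Factor the denominator: v**2 - 7*v + 12 = (v - 3)(v - 4).
Partial fractions: -2/((v - 4)*(v - 3)) = 2/(v - 3) - 2/(v - 4).
An antiderivative is F(v) = -2*log(v - 4) + 2*log(v - 3).
Then F(7) - F(5) = (log(16/9)) - (log(4)) = log(4/9).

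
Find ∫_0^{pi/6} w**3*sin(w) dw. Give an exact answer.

Integrate by parts 3 times (u = w^3, dv = sin(w) dw).
An antiderivative is F(w) = -w**3*cos(w) + 3*w**2*sin(w) + 6*w*cos(w) - 6*sin(w).
Then F(pi/6) - F(0) = (-3 - sqrt(3)*pi**3/432 + pi**2/24 + sqrt(3)*pi/2) - (0) = -3 - sqrt(3)*pi**3/432 + pi**2/24 + sqrt(3)*pi/2.

-3 - sqrt(3)*pi**3/432 + pi**2/24 + sqrt(3)*pi/2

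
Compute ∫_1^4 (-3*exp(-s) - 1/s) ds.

(-log(4**exp(4)) - 3*exp(3) + 3)*exp(-4)

An antiderivative is F(s) = -log(s) + 3*exp(-s).
Then F(4) - F(1) = ((3 - log(4**exp(4)))*exp(-4)) - (3*exp(-1)) = (-log(4**exp(4)) - 3*exp(3) + 3)*exp(-4).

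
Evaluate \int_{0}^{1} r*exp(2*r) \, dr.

1/4 + exp(2)/4

Integrate by parts once (u = r, dv = exp(2*r) dr).
An antiderivative is F(r) = (2*r - 1)*exp(2*r)/4.
Then F(1) - F(0) = (exp(2)/4) - (-1/4) = 1/4 + exp(2)/4.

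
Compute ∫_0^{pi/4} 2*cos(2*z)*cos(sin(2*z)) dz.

sin(1)

Let u = sin(2*z), so du = 2*cos(2*z) dz. When z = 0, u = 0; when z = pi/4, u = 1.
The integral becomes ∫ cos(u) du from 0 to 1, with antiderivative sin(u).
Back in z: F(z) = sin(sin(2*z)).
Then F(pi/4) - F(0) = (sin(1)) - (0) = sin(1).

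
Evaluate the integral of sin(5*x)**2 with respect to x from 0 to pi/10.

Use the identity sin^2(5*x) = (1 - cos(10*x))/2.
An antiderivative is F(x) = x/2 - sin(10*x)/20.
Then F(pi/10) - F(0) = (pi/20) - (0) = pi/20.

pi/20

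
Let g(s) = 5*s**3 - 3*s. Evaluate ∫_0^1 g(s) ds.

-1/4

By the power rule, an antiderivative is F(s) = 5*s**4/4 - 3*s**2/2.
Then F(1) - F(0) = (-1/4) - (0) = -1/4.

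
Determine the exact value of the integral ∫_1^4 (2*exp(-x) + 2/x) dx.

An antiderivative is F(x) = 2*log(x) - 2*exp(-x).
Then F(4) - F(1) = (-2*exp(-4) + 4*log(2)) - (-2*exp(-1)) = -2*exp(-4) + 2*exp(-1) + 4*log(2).

-2*exp(-4) + 2*exp(-1) + 4*log(2)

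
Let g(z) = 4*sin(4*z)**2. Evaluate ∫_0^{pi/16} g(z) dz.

-1/4 + pi/8

Use the identity sin^2(4*z) = (1 - cos(8*z))/2.
An antiderivative is F(z) = 2*z - sin(8*z)/4.
Then F(pi/16) - F(0) = (-1/4 + pi/8) - (0) = -1/4 + pi/8.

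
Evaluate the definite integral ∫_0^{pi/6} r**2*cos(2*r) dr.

Integrate by parts twice (u = r^2, dv = cos(2*r) dr).
An antiderivative is F(r) = r**2*sin(2*r)/2 + r*cos(2*r)/2 - sin(2*r)/4.
Then F(pi/6) - F(0) = (-sqrt(3)/8 + sqrt(3)*pi**2/144 + pi/24) - (0) = -sqrt(3)/8 + sqrt(3)*pi**2/144 + pi/24.

-sqrt(3)/8 + sqrt(3)*pi**2/144 + pi/24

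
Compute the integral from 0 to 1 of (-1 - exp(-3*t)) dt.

An antiderivative is F(t) = -t + exp(-3*t)/3.
Then F(1) - F(0) = (-1 + exp(-3)/3) - (1/3) = -4/3 + exp(-3)/3.

-4/3 + exp(-3)/3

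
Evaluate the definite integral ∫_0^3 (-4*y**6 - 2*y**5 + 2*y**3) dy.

-20331/14

By the power rule, an antiderivative is F(y) = -4*y**7/7 - y**6/3 + y**4/2.
Then F(3) - F(0) = (-20331/14) - (0) = -20331/14.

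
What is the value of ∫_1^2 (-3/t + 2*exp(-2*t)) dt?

-3*log(2) - exp(-4) + exp(-2)

An antiderivative is F(t) = -3*log(t) - exp(-2*t).
Then F(2) - F(1) = (-3*log(2) - exp(-4)) - (-exp(-2)) = -3*log(2) - exp(-4) + exp(-2).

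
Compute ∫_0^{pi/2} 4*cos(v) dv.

An antiderivative is F(v) = 4*sin(v).
Then F(pi/2) - F(0) = (4) - (0) = 4.

4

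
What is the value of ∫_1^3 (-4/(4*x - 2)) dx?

An antiderivative is F(x) = -log(4*x - 2).
Then F(3) - F(1) = (-log(10)) - (-log(2)) = -log(5).

-log(5)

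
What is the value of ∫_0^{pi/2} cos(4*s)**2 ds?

Use the identity cos^2(4*s) = (1 + cos(8*s))/2.
An antiderivative is F(s) = s/2 + sin(8*s)/16.
Then F(pi/2) - F(0) = (pi/4) - (0) = pi/4.

pi/4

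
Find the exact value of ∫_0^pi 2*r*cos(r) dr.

-4

Integrate by parts once (u = r, dv = 2*cos(r) dr).
An antiderivative is F(r) = 2*r*sin(r) + 2*cos(r).
Then F(pi) - F(0) = (-2) - (2) = -4.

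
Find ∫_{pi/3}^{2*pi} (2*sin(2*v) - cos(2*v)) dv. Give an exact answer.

An antiderivative is F(v) = -sin(2*v)/2 - cos(2*v).
Then F(2*pi) - F(pi/3) = (-1) - (1/2 - sqrt(3)/4) = -3/2 + sqrt(3)/4.

-3/2 + sqrt(3)/4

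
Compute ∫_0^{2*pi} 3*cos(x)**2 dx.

Use the identity cos^2(x) = (1 + cos(2*x))/2.
An antiderivative is F(x) = 3*x/2 + 3*sin(2*x)/4.
Then F(2*pi) - F(0) = (3*pi) - (0) = 3*pi.

3*pi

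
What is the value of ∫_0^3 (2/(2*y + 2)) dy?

log(4)

Let u = 2*y + 2, so du = 2 dy. When y = 0, u = 2; when y = 3, u = 8.
The integral becomes ∫ 1/u du from 2 to 8, with antiderivative log(u).
Back in y: F(y) = log(2*y + 2).
Then F(3) - F(0) = (log(8)) - (log(2)) = log(4).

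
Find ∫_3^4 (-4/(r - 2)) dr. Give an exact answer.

An antiderivative is F(r) = -4*log(r - 2).
Then F(4) - F(3) = (-log(16)) - (0) = -log(16).

-log(16)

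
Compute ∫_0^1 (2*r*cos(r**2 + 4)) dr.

sin(5) - sin(4)

Let u = r**2 + 4, so du = 2*r dr. When r = 0, u = 4; when r = 1, u = 5.
The integral becomes ∫ cos(u) du from 4 to 5, with antiderivative sin(u).
Back in r: F(r) = sin(r**2 + 4).
Then F(1) - F(0) = (sin(5)) - (sin(4)) = sin(5) - sin(4).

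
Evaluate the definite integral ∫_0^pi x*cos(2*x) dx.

Integrate by parts once (u = x, dv = cos(2*x) dx).
An antiderivative is F(x) = x*sin(2*x)/2 + cos(2*x)/4.
Then F(pi) - F(0) = (1/4) - (1/4) = 0.

0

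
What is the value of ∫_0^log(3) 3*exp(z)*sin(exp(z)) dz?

3*cos(1) - 3*cos(3)

Let u = exp(z), so du = exp(z) dz. When z = 0, u = 1; when z = log(3), u = 3.
The integral becomes 3·∫ sin(u) du from 1 to 3, with antiderivative -3*cos(u).
Back in z: F(z) = -3*cos(exp(z)).
Then F(log(3)) - F(0) = (-3*cos(3)) - (-3*cos(1)) = 3*cos(1) - 3*cos(3).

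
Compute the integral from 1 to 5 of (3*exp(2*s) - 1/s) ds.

-3*exp(2)/2 - log(5) + 3*exp(10)/2

An antiderivative is F(s) = 3*exp(2*s)/2 - log(s).
Then F(5) - F(1) = (-log(5) + 3*exp(10)/2) - (3*exp(2)/2) = -3*exp(2)/2 - log(5) + 3*exp(10)/2.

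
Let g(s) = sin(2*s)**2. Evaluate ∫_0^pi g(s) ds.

pi/2

Use the identity sin^2(2*s) = (1 - cos(4*s))/2.
An antiderivative is F(s) = s/2 - sin(4*s)/8.
Then F(pi) - F(0) = (pi/2) - (0) = pi/2.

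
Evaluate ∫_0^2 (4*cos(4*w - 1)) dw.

sin(7) + sin(1)

Let u = 4*w - 1, so du = 4 dw. When w = 0, u = -1; when w = 2, u = 7.
The integral becomes ∫ cos(u) du from -1 to 7, with antiderivative sin(u).
Back in w: F(w) = sin(4*w - 1).
Then F(2) - F(0) = (sin(7)) - (-sin(1)) = sin(7) + sin(1).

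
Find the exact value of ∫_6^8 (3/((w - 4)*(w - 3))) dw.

-3*log(5) + 3*log(2) + 3*log(3)

Factor the denominator: w**2 - 7*w + 12 = (w - 3)(w - 4).
Partial fractions: 3/((w - 4)*(w - 3)) = -3/(w - 3) + 3/(w - 4).
An antiderivative is F(w) = 3*log(w - 4) - 3*log(w - 3).
Then F(8) - F(6) = (-3*log(5) + 6*log(2)) - (log(8/27)) = -3*log(5) + 3*log(2) + 3*log(3).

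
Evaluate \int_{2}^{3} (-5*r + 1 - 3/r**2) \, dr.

By the power rule, an antiderivative is F(r) = -5*r**2/2 + r + 3/r.
Then F(3) - F(2) = (-37/2) - (-13/2) = -12.

-12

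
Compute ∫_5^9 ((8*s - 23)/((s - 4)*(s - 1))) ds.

5*log(2) + 3*log(5)

Factor the denominator: s**2 - 5*s + 4 = (s - 1)(s - 4).
Partial fractions: (8*s - 23)/((s - 4)*(s - 1)) = 5/(s - 1) + 3/(s - 4).
An antiderivative is F(s) = 3*log(s - 4) + 5*log(s - 1).
Then F(9) - F(5) = (3*log(5) + 15*log(2)) - (10*log(2)) = 5*log(2) + 3*log(5).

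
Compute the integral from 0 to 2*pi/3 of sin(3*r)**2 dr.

pi/3

Use the identity sin^2(3*r) = (1 - cos(6*r))/2.
An antiderivative is F(r) = r/2 - sin(6*r)/12.
Then F(2*pi/3) - F(0) = (pi/3) - (0) = pi/3.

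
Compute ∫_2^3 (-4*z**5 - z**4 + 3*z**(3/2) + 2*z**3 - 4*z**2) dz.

-14351/30 - 24*sqrt(2)/5 + 54*sqrt(3)/5

By the power rule, an antiderivative is F(z) = -2*z**6/3 + 6*z**(5/2)/5 - z**5/5 + z**4/2 - 4*z**3/3.
Then F(3) - F(2) = (-5301/10 + 54*sqrt(3)/5) - (-776/15 + 24*sqrt(2)/5) = -14351/30 - 24*sqrt(2)/5 + 54*sqrt(3)/5.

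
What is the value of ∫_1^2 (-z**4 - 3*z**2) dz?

-66/5

By the power rule, an antiderivative is F(z) = -z**5/5 - z**3.
Then F(2) - F(1) = (-72/5) - (-6/5) = -66/5.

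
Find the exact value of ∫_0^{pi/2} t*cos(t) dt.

-1 + pi/2

Integrate by parts once (u = t, dv = cos(t) dt).
An antiderivative is F(t) = t*sin(t) + cos(t).
Then F(pi/2) - F(0) = (pi/2) - (1) = -1 + pi/2.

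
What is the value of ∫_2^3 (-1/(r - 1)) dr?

-log(2)

An antiderivative is F(r) = -log(r - 1).
Then F(3) - F(2) = (-log(2)) - (0) = -log(2).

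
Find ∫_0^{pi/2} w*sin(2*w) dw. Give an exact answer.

pi/4

Integrate by parts once (u = w, dv = sin(2*w) dw).
An antiderivative is F(w) = -w*cos(2*w)/2 + sin(2*w)/4.
Then F(pi/2) - F(0) = (pi/4) - (0) = pi/4.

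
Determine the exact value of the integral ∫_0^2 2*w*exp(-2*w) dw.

Integrate by parts once (u = w, dv = 2*exp(-2*w) dw).
An antiderivative is F(w) = (-2*w - 1)*exp(-2*w)/2.
Then F(2) - F(0) = (-5*exp(-4)/2) - (-1/2) = (-5 + exp(4))*exp(-4)/2.

(-5 + exp(4))*exp(-4)/2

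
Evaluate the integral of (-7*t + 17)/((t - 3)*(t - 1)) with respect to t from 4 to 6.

-5*log(5) + 3*log(3)

Factor the denominator: t**2 - 4*t + 3 = (t - 1)(t - 3).
Partial fractions: (-7*t + 17)/((t - 3)*(t - 1)) = -5/(t - 1) - 2/(t - 3).
An antiderivative is F(t) = -2*log(t - 3) - 5*log(t - 1).
Then F(6) - F(4) = (-5*log(5) - 2*log(3)) - (-5*log(3)) = -5*log(5) + 3*log(3).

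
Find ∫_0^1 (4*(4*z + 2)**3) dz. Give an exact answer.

Let u = 4*z + 2, so du = 4 dz. When z = 0, u = 2; when z = 1, u = 6.
The integral becomes ∫ u**3 du from 2 to 6, with antiderivative u**4/4.
Back in z: F(z) = (4*z + 2)**4/4.
Then F(1) - F(0) = (324) - (4) = 320.

320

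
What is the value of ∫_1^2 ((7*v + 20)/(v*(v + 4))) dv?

Factor the denominator: v**2 + 4*v = (v + 4)v.
Partial fractions: (7*v + 20)/(v*(v + 4)) = 2/(v + 4) + 5/v.
An antiderivative is F(v) = 5*log(v) + 2*log(v + 4).
Then F(2) - F(1) = (2*log(3) + 7*log(2)) - (log(25)) = -2*log(5) + 2*log(3) + 7*log(2).

-2*log(5) + 2*log(3) + 7*log(2)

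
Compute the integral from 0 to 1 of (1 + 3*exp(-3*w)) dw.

2 - exp(-3)

An antiderivative is F(w) = w - exp(-3*w).
Then F(1) - F(0) = (1 - exp(-3)) - (-1) = 2 - exp(-3).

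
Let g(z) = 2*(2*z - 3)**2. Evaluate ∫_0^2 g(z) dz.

28/3

Let u = 2*z - 3, so du = 2 dz. When z = 0, u = -3; when z = 2, u = 1.
The integral becomes ∫ u**2 du from -3 to 1, with antiderivative u**3/3.
Back in z: F(z) = (2*z - 3)**3/3.
Then F(2) - F(0) = (1/3) - (-9) = 28/3.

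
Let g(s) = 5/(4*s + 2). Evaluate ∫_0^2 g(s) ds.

5*log(5)/4

An antiderivative is F(s) = 5*log(4*s + 2)/4.
Then F(2) - F(0) = (5*log(10)/4) - (5*log(2)/4) = 5*log(5)/4.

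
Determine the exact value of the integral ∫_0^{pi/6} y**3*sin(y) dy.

Integrate by parts 3 times (u = y^3, dv = sin(y) dy).
An antiderivative is F(y) = -y**3*cos(y) + 3*y**2*sin(y) + 6*y*cos(y) - 6*sin(y).
Then F(pi/6) - F(0) = (-3 - sqrt(3)*pi**3/432 + pi**2/24 + sqrt(3)*pi/2) - (0) = -3 - sqrt(3)*pi**3/432 + pi**2/24 + sqrt(3)*pi/2.

-3 - sqrt(3)*pi**3/432 + pi**2/24 + sqrt(3)*pi/2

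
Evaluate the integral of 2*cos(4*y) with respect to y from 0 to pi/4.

An antiderivative is F(y) = sin(4*y)/2.
Then F(pi/4) - F(0) = (0) - (0) = 0.

0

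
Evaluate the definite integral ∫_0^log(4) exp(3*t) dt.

21

Let u = exp(t), so du = exp(t) dt. When t = 0, u = 1; when t = log(4), u = 4.
The integral becomes ∫ u**2 du from 1 to 4, with antiderivative u**3/3.
Back in t: F(t) = exp(3*t)/3.
Then F(log(4)) - F(0) = (64/3) - (1/3) = 21.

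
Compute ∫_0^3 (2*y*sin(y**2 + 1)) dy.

Let u = y**2 + 1, so du = 2*y dy. When y = 0, u = 1; when y = 3, u = 10.
The integral becomes ∫ sin(u) du from 1 to 10, with antiderivative -cos(u).
Back in y: F(y) = -cos(y**2 + 1).
Then F(3) - F(0) = (-cos(10)) - (-cos(1)) = cos(1) - cos(10).

cos(1) - cos(10)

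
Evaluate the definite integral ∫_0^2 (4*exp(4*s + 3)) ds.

Let u = 4*s + 3, so du = 4 ds. When s = 0, u = 3; when s = 2, u = 11.
The integral becomes ∫ exp(u) du from 3 to 11, with antiderivative exp(u).
Back in s: F(s) = exp(4*s + 3).
Then F(2) - F(0) = (exp(11)) - (exp(3)) = -exp(3) + exp(11).

-exp(3) + exp(11)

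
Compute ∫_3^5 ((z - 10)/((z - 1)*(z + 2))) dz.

-4*log(5) - 3*log(2) + 4*log(7)

Factor the denominator: z**2 + z - 2 = (z + 2)(z - 1).
Partial fractions: (z - 10)/((z - 1)*(z + 2)) = 4/(z + 2) - 3/(z - 1).
An antiderivative is F(z) = -3*log(z - 1) + 4*log(z + 2).
Then F(5) - F(3) = (-6*log(2) + 4*log(7)) - (-3*log(2) + 4*log(5)) = -4*log(5) - 3*log(2) + 4*log(7).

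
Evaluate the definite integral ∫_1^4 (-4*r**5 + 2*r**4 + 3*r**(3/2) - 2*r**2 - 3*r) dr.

-23481/10

By the power rule, an antiderivative is F(r) = -2*r**6/3 + 6*r**(5/2)/5 + 2*r**5/5 - 2*r**3/3 - 3*r**2/2.
Then F(4) - F(1) = (-7048/3) - (-37/30) = -23481/10.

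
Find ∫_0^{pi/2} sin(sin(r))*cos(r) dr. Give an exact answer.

1 - cos(1)

Let u = sin(r), so du = cos(r) dr. When r = 0, u = 0; when r = pi/2, u = 1.
The integral becomes ∫ sin(u) du from 0 to 1, with antiderivative -cos(u).
Back in r: F(r) = -cos(sin(r)).
Then F(pi/2) - F(0) = (-cos(1)) - (-1) = 1 - cos(1).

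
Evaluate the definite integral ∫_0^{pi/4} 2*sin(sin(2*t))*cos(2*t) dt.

1 - cos(1)

Let u = sin(2*t), so du = 2*cos(2*t) dt. When t = 0, u = 0; when t = pi/4, u = 1.
The integral becomes ∫ sin(u) du from 0 to 1, with antiderivative -cos(u).
Back in t: F(t) = -cos(sin(2*t)).
Then F(pi/4) - F(0) = (-cos(1)) - (-1) = 1 - cos(1).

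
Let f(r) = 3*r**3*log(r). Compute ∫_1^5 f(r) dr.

-117 + 1875*log(5)/4

Integrate by parts once (u = ln r, dv = 3*r**3 dr).
An antiderivative is F(r) = 3*r**4*(4*log(r) - 1)/16.
Then F(5) - F(1) = (-1875/16 + 1875*log(5)/4) - (-3/16) = -117 + 1875*log(5)/4.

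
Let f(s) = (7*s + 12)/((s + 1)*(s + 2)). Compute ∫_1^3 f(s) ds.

Factor the denominator: s**2 + 3*s + 2 = (s + 2)(s + 1).
Partial fractions: (7*s + 12)/((s + 1)*(s + 2)) = 2/(s + 2) + 5/(s + 1).
An antiderivative is F(s) = 5*log(s + 1) + 2*log(s + 2).
Then F(3) - F(1) = (2*log(5) + 10*log(2)) - (2*log(3) + 5*log(2)) = -2*log(3) + 2*log(5) + 5*log(2).

-2*log(3) + 2*log(5) + 5*log(2)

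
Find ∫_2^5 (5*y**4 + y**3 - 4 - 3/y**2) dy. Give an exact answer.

By the power rule, an antiderivative is F(y) = y**5 + y**4/4 - 4*y + 3/y.
Then F(5) - F(2) = (65237/20) - (59/2) = 64647/20.

64647/20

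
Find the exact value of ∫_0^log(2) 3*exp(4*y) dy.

45/4

Let u = exp(y), so du = exp(y) dy. When y = 0, u = 1; when y = log(2), u = 2.
The integral becomes 3·∫ u**3 du from 1 to 2, with antiderivative 3*u**4/4.
Back in y: F(y) = 3*exp(4*y)/4.
Then F(log(2)) - F(0) = (12) - (3/4) = 45/4.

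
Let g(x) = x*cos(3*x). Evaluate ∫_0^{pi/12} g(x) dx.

Integrate by parts once (u = x, dv = cos(3*x) dx).
An antiderivative is F(x) = x*sin(3*x)/3 + cos(3*x)/9.
Then F(pi/12) - F(0) = (sqrt(2)*(pi + 4)/72) - (1/9) = -1/9 + sqrt(2)*pi/72 + sqrt(2)/18.

-1/9 + sqrt(2)*pi/72 + sqrt(2)/18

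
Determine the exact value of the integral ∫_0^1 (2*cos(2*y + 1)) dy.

Let u = 2*y + 1, so du = 2 dy. When y = 0, u = 1; when y = 1, u = 3.
The integral becomes ∫ cos(u) du from 1 to 3, with antiderivative sin(u).
Back in y: F(y) = sin(2*y + 1).
Then F(1) - F(0) = (sin(3)) - (sin(1)) = -sin(1) + sin(3).

-sin(1) + sin(3)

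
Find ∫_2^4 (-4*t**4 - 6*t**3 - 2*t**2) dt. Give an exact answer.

-17864/15

By the power rule, an antiderivative is F(t) = -4*t**5/5 - 3*t**4/2 - 2*t**3/3.
Then F(4) - F(2) = (-18688/15) - (-824/15) = -17864/15.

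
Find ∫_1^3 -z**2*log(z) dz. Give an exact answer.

Integrate by parts once (u = ln z, dv = -z**2 dz).
An antiderivative is F(z) = -z**3*(3*log(z) - 1)/9.
Then F(3) - F(1) = (3 - 9*log(3)) - (1/9) = 26/9 - 9*log(3).

26/9 - 9*log(3)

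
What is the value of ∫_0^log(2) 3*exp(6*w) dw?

63/2

Let u = exp(w), so du = exp(w) dw. When w = 0, u = 1; when w = log(2), u = 2.
The integral becomes 3·∫ u**5 du from 1 to 2, with antiderivative u**6/2.
Back in w: F(w) = exp(6*w)/2.
Then F(log(2)) - F(0) = (32) - (1/2) = 63/2.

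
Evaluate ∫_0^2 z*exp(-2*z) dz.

Integrate by parts once (u = z, dv = exp(-2*z) dz).
An antiderivative is F(z) = (-2*z - 1)*exp(-2*z)/4.
Then F(2) - F(0) = (-5*exp(-4)/4) - (-1/4) = (-5 + exp(4))*exp(-4)/4.

(-5 + exp(4))*exp(-4)/4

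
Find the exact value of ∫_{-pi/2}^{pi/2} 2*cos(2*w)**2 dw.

pi

Use the identity cos^2(2*w) = (1 + cos(4*w))/2.
An antiderivative is F(w) = w + sin(4*w)/4.
Then F(pi/2) - F(-pi/2) = (pi/2) - (-pi/2) = pi.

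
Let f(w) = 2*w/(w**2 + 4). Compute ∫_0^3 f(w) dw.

log(13/4)

Let u = w**2 + 4, so du = 2*w dw. When w = 0, u = 4; when w = 3, u = 13.
The integral becomes ∫ 1/u du from 4 to 13, with antiderivative log(u).
Back in w: F(w) = log(w**2 + 4).
Then F(3) - F(0) = (log(13)) - (log(4)) = log(13/4).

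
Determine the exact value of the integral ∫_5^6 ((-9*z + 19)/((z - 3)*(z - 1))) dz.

Factor the denominator: z**2 - 4*z + 3 = (z - 1)(z - 3).
Partial fractions: (-9*z + 19)/((z - 3)*(z - 1)) = -5/(z - 1) - 4/(z - 3).
An antiderivative is F(z) = -4*log(z - 3) - 5*log(z - 1).
Then F(6) - F(5) = (-5*log(5) - 4*log(3)) - (-14*log(2)) = -5*log(5) - 4*log(3) + 14*log(2).

-5*log(5) - 4*log(3) + 14*log(2)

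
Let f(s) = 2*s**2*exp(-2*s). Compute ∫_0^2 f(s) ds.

Integrate by parts twice (u = s^2, dv = 2*exp(-2*s) ds).
An antiderivative is F(s) = (-2*s**2 - 2*s - 1)*exp(-2*s)/2.
Then F(2) - F(0) = (-13*exp(-4)/2) - (-1/2) = (-13 + exp(4))*exp(-4)/2.

(-13 + exp(4))*exp(-4)/2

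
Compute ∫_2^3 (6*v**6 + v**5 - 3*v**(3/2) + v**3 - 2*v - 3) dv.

-54*sqrt(3)/5 + 24*sqrt(2)/5 + 158251/84

By the power rule, an antiderivative is F(v) = 6*v**7/7 + v**6/6 - 6*v**(5/2)/5 + v**4/4 - v**2 - 3*v.
Then F(3) - F(2) = (55953/28 - 54*sqrt(3)/5) - (2402/21 - 24*sqrt(2)/5) = -54*sqrt(3)/5 + 24*sqrt(2)/5 + 158251/84.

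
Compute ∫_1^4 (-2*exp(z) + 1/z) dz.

-2*exp(4) + 2*log(2) + 2*exp(1)

An antiderivative is F(z) = -2*exp(z) + log(z).
Then F(4) - F(1) = (-2*exp(4) + log(4)) - (-2*exp(1)) = -2*exp(4) + 2*log(2) + 2*exp(1).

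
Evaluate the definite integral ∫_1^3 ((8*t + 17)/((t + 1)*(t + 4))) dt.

-5*log(5) + 3*log(2) + 5*log(7)

Factor the denominator: t**2 + 5*t + 4 = (t + 4)(t + 1).
Partial fractions: (8*t + 17)/((t + 1)*(t + 4)) = 5/(t + 4) + 3/(t + 1).
An antiderivative is F(t) = 3*log(t + 1) + 5*log(t + 4).
Then F(3) - F(1) = (6*log(2) + 5*log(7)) - (3*log(2) + 5*log(5)) = -5*log(5) + 3*log(2) + 5*log(7).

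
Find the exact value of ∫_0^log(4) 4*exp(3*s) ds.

Let u = exp(s), so du = exp(s) ds. When s = 0, u = 1; when s = log(4), u = 4.
The integral becomes 4·∫ u**2 du from 1 to 4, with antiderivative 4*u**3/3.
Back in s: F(s) = 4*exp(3*s)/3.
Then F(log(4)) - F(0) = (256/3) - (4/3) = 84.

84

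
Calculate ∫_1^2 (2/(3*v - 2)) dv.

4*log(2)/3

An antiderivative is F(v) = 2*log(3*v - 2)/3.
Then F(2) - F(1) = (4*log(2)/3) - (0) = 4*log(2)/3.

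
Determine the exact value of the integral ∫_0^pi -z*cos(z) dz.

2

Integrate by parts once (u = z, dv = -cos(z) dz).
An antiderivative is F(z) = -z*sin(z) - cos(z).
Then F(pi) - F(0) = (1) - (-1) = 2.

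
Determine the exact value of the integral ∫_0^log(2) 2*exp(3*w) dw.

14/3

Let u = exp(w), so du = exp(w) dw. When w = 0, u = 1; when w = log(2), u = 2.
The integral becomes 2·∫ u**2 du from 1 to 2, with antiderivative 2*u**3/3.
Back in w: F(w) = 2*exp(3*w)/3.
Then F(log(2)) - F(0) = (16/3) - (2/3) = 14/3.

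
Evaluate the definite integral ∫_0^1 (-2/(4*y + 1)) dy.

-log(5)/2

An antiderivative is F(y) = -log(4*y + 1)/2.
Then F(1) - F(0) = (-log(5)/2) - (0) = -log(5)/2.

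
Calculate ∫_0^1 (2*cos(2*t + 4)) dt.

sin(6) - sin(4)

Let u = 2*t + 4, so du = 2 dt. When t = 0, u = 4; when t = 1, u = 6.
The integral becomes ∫ cos(u) du from 4 to 6, with antiderivative sin(u).
Back in t: F(t) = sin(2*t + 4).
Then F(1) - F(0) = (sin(6)) - (sin(4)) = sin(6) - sin(4).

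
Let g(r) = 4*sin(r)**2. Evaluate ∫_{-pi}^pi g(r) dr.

Use the identity sin^2(r) = (1 - cos(2*r))/2.
An antiderivative is F(r) = 2*r - sin(2*r).
Then F(pi) - F(-pi) = (2*pi) - (-2*pi) = 4*pi.

4*pi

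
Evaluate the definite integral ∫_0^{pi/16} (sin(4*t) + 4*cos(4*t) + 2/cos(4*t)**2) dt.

3*sqrt(2)/8 + 3/4

An antiderivative is F(t) = sin(4*t) - cos(4*t)/4 + tan(4*t)/2.
Then F(pi/16) - F(0) = (1/2 + 3*sqrt(2)/8) - (-1/4) = 3*sqrt(2)/8 + 3/4.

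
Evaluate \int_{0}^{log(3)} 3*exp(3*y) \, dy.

Let u = exp(y), so du = exp(y) dy. When y = 0, u = 1; when y = log(3), u = 3.
The integral becomes 3·∫ u**2 du from 1 to 3, with antiderivative u**3.
Back in y: F(y) = exp(3*y).
Then F(log(3)) - F(0) = (27) - (1) = 26.

26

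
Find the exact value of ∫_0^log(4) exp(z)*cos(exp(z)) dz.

-sin(1) + sin(4)

Let u = exp(z), so du = exp(z) dz. When z = 0, u = 1; when z = log(4), u = 4.
The integral becomes ∫ cos(u) du from 1 to 4, with antiderivative sin(u).
Back in z: F(z) = sin(exp(z)).
Then F(log(4)) - F(0) = (sin(4)) - (sin(1)) = -sin(1) + sin(4).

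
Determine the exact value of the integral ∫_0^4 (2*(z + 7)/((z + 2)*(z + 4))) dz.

Factor the denominator: z**2 + 6*z + 8 = (z + 4)(z + 2).
Partial fractions: 2*(z + 7)/((z + 2)*(z + 4)) = -3/(z + 4) + 5/(z + 2).
An antiderivative is F(z) = 5*log(z + 2) - 3*log(z + 4).
Then F(4) - F(0) = (-4*log(2) + 5*log(3)) - (-log(2)) = -3*log(2) + 5*log(3).

-3*log(2) + 5*log(3)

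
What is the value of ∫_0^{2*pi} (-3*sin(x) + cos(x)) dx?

0

An antiderivative is F(x) = sin(x) + 3*cos(x).
Then F(2*pi) - F(0) = (3) - (3) = 0.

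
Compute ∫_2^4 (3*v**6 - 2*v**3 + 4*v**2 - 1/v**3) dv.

4651201/672

By the power rule, an antiderivative is F(v) = 3*v**7/7 - v**4/2 + 4*v**3/3 + 1/(2*v**2).
Then F(4) - F(2) = (4689941/672) - (9685/168) = 4651201/672.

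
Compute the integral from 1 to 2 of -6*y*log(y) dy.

9/2 - 12*log(2)

Integrate by parts once (u = ln y, dv = -6*y dy).
An antiderivative is F(y) = -3*y**2*(2*log(y) - 1)/2.
Then F(2) - F(1) = (6 - 12*log(2)) - (3/2) = 9/2 - 12*log(2).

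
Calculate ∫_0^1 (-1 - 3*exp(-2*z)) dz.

-5/2 + 3*exp(-2)/2

An antiderivative is F(z) = -z + 3*exp(-2*z)/2.
Then F(1) - F(0) = (-1 + 3*exp(-2)/2) - (3/2) = -5/2 + 3*exp(-2)/2.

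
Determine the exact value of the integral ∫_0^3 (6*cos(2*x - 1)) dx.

Let u = 2*x - 1, so du = 2 dx. When x = 0, u = -1; when x = 3, u = 5.
The integral becomes 3·∫ cos(u) du from -1 to 5, with antiderivative 3*sin(u).
Back in x: F(x) = 3*sin(2*x - 1).
Then F(3) - F(0) = (3*sin(5)) - (-3*sin(1)) = 3*sin(5) + 3*sin(1).

3*sin(5) + 3*sin(1)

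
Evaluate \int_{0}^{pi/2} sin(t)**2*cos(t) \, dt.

Let u = sin(t), so du = cos(t) dt. When t = 0, u = 0; when t = pi/2, u = 1.
The integral becomes ∫ u**2 du from 0 to 1, with antiderivative u**3/3.
Back in t: F(t) = sin(t)**3/3.
Then F(pi/2) - F(0) = (1/3) - (0) = 1/3.

1/3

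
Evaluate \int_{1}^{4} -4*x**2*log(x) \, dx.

Integrate by parts once (u = ln x, dv = -4*x**2 dx).
An antiderivative is F(x) = -4*x**3*(3*log(x) - 1)/9.
Then F(4) - F(1) = (256/9 - 512*log(2)/3) - (4/9) = 28 - 512*log(2)/3.

28 - 512*log(2)/3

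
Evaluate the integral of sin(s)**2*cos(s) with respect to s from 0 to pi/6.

1/24

Let u = sin(s), so du = cos(s) ds. When s = 0, u = 0; when s = pi/6, u = 1/2.
The integral becomes ∫ u**2 du from 0 to 1/2, with antiderivative u**3/3.
Back in s: F(s) = sin(s)**3/3.
Then F(pi/6) - F(0) = (1/24) - (0) = 1/24.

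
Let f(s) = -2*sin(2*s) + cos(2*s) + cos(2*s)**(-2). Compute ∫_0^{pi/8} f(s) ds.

-1/2 + 3*sqrt(2)/4

An antiderivative is F(s) = sin(2*s)/2 + cos(2*s) + tan(2*s)/2.
Then F(pi/8) - F(0) = (1/2 + 3*sqrt(2)/4) - (1) = -1/2 + 3*sqrt(2)/4.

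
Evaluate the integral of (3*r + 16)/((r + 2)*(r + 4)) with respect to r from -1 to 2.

Factor the denominator: r**2 + 6*r + 8 = (r + 4)(r + 2).
Partial fractions: (3*r + 16)/((r + 2)*(r + 4)) = -2/(r + 4) + 5/(r + 2).
An antiderivative is F(r) = 5*log(r + 2) - 2*log(r + 4).
Then F(2) - F(-1) = (-2*log(3) + 8*log(2)) - (-log(9)) = 8*log(2).

8*log(2)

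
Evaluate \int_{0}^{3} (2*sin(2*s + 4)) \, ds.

cos(4) - cos(10)

Let u = 2*s + 4, so du = 2 ds. When s = 0, u = 4; when s = 3, u = 10.
The integral becomes ∫ sin(u) du from 4 to 10, with antiderivative -cos(u).
Back in s: F(s) = -cos(2*s + 4).
Then F(3) - F(0) = (-cos(10)) - (-cos(4)) = cos(4) - cos(10).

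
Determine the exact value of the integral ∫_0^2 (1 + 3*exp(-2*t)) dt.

7/2 - 3*exp(-4)/2

An antiderivative is F(t) = t - 3*exp(-2*t)/2.
Then F(2) - F(0) = (2 - 3*exp(-4)/2) - (-3/2) = 7/2 - 3*exp(-4)/2.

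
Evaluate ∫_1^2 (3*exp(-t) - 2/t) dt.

-2*log(2) - 3*exp(-2) + 3*exp(-1)

An antiderivative is F(t) = -2*log(t) - 3*exp(-t).
Then F(2) - F(1) = (-2*log(2) - 3*exp(-2)) - (-3*exp(-1)) = -2*log(2) - 3*exp(-2) + 3*exp(-1).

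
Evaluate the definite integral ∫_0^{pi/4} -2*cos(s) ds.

An antiderivative is F(s) = -2*sin(s).
Then F(pi/4) - F(0) = (-sqrt(2)) - (0) = -sqrt(2).

-sqrt(2)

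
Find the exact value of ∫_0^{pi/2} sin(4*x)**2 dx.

Use the identity sin^2(4*x) = (1 - cos(8*x))/2.
An antiderivative is F(x) = x/2 - sin(8*x)/16.
Then F(pi/2) - F(0) = (pi/4) - (0) = pi/4.

pi/4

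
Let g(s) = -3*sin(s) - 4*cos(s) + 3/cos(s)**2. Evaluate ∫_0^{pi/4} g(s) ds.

An antiderivative is F(s) = -4*sin(s) + 3*cos(s) + 3*tan(s).
Then F(pi/4) - F(0) = (3 - sqrt(2)/2) - (3) = -sqrt(2)/2.

-sqrt(2)/2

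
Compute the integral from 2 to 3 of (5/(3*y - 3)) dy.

5*log(2)/3

An antiderivative is F(y) = 5*log(3*y - 3)/3.
Then F(3) - F(2) = (5*log(6)/3) - (5*log(3)/3) = 5*log(2)/3.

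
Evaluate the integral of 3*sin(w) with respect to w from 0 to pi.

6

An antiderivative is F(w) = -3*cos(w).
Then F(pi) - F(0) = (3) - (-3) = 6.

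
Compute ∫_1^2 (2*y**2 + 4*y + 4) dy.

44/3

By the power rule, an antiderivative is F(y) = 2*y**3/3 + 2*y**2 + 4*y.
Then F(2) - F(1) = (64/3) - (20/3) = 44/3.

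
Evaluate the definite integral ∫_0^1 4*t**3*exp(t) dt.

Integrate by parts 3 times (u = t^3, dv = 4*exp(t) dt).
An antiderivative is F(t) = (4*t**3 - 12*t**2 + 24*t - 24)*exp(t).
Then F(1) - F(0) = (-8*E) - (-24) = 24 - 8*E.

24 - 8*E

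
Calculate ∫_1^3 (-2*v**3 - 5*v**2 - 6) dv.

By the power rule, an antiderivative is F(v) = -v**4/2 - 5*v**3/3 - 6*v.
Then F(3) - F(1) = (-207/2) - (-49/6) = -286/3.

-286/3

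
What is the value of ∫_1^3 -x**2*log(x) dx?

Integrate by parts once (u = ln x, dv = -x**2 dx).
An antiderivative is F(x) = -x**3*(3*log(x) - 1)/9.
Then F(3) - F(1) = (3 - 9*log(3)) - (1/9) = 26/9 - 9*log(3).

26/9 - 9*log(3)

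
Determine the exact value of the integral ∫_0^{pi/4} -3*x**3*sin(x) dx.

3*sqrt(2)*(-96*pi - 12*pi**2 + pi**3 + 384)/128

Integrate by parts 3 times (u = x^3, dv = -3*sin(x) dx).
An antiderivative is F(x) = 3*x**3*cos(x) - 9*x**2*sin(x) - 18*x*cos(x) + 18*sin(x).
Then F(pi/4) - F(0) = (3*sqrt(2)*(-96*pi - 12*pi**2 + pi**3 + 384)/128) - (0) = 3*sqrt(2)*(-96*pi - 12*pi**2 + pi**3 + 384)/128.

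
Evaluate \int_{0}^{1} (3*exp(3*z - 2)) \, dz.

-(1 - exp(3))*exp(-2)

Let u = 3*z - 2, so du = 3 dz. When z = 0, u = -2; when z = 1, u = 1.
The integral becomes ∫ exp(u) du from -2 to 1, with antiderivative exp(u).
Back in z: F(z) = exp(3*z - 2).
Then F(1) - F(0) = (exp(1)) - (exp(-2)) = -(1 - exp(3))*exp(-2).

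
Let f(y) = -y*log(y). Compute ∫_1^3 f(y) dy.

2 - 9*log(3)/2

Integrate by parts once (u = ln y, dv = -y dy).
An antiderivative is F(y) = -y**2*(2*log(y) - 1)/4.
Then F(3) - F(1) = (9/4 - 9*log(3)/2) - (1/4) = 2 - 9*log(3)/2.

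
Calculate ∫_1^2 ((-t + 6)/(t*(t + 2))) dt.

log(81/32)

Factor the denominator: t**2 + 2*t = (t + 2)t.
Partial fractions: (-t + 6)/(t*(t + 2)) = -4/(t + 2) + 3/t.
An antiderivative is F(t) = 3*log(t) - 4*log(t + 2).
Then F(2) - F(1) = (-log(32)) - (-log(81)) = log(81/32).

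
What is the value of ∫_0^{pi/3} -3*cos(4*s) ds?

An antiderivative is F(s) = -3*sin(4*s)/4.
Then F(pi/3) - F(0) = (3*sqrt(3)/8) - (0) = 3*sqrt(3)/8.

3*sqrt(3)/8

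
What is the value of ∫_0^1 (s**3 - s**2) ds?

By the power rule, an antiderivative is F(s) = s**4/4 - s**3/3.
Then F(1) - F(0) = (-1/12) - (0) = -1/12.

-1/12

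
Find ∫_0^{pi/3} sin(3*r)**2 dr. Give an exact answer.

pi/6

Use the identity sin^2(3*r) = (1 - cos(6*r))/2.
An antiderivative is F(r) = r/2 - sin(6*r)/12.
Then F(pi/3) - F(0) = (pi/6) - (0) = pi/6.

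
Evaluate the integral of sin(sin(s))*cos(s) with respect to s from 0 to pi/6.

Let u = sin(s), so du = cos(s) ds. When s = 0, u = 0; when s = pi/6, u = 1/2.
The integral becomes ∫ sin(u) du from 0 to 1/2, with antiderivative -cos(u).
Back in s: F(s) = -cos(sin(s)).
Then F(pi/6) - F(0) = (-cos(1/2)) - (-1) = 1 - cos(1/2).

1 - cos(1/2)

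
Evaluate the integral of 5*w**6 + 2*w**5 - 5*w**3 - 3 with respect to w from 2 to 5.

By the power rule, an antiderivative is F(w) = 5*w**7/7 + w**6/3 - 5*w**4/4 - 3*w.
Then F(5) - F(2) = (5058115/84) - (1822/21) = 1683609/28.

1683609/28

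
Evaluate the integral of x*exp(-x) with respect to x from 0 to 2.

1 - 3*exp(-2)

Integrate by parts once (u = x, dv = exp(-x) dx).
An antiderivative is F(x) = (-x - 1)*exp(-x).
Then F(2) - F(0) = (-3*exp(-2)) - (-1) = 1 - 3*exp(-2).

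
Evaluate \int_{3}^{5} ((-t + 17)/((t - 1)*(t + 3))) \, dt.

-6*log(2) + 5*log(3)

Factor the denominator: t**2 + 2*t - 3 = (t + 3)(t - 1).
Partial fractions: (-t + 17)/((t - 1)*(t + 3)) = -5/(t + 3) + 4/(t - 1).
An antiderivative is F(t) = 4*log(t - 1) - 5*log(t + 3).
Then F(5) - F(3) = (-7*log(2)) - (-5*log(3) - log(2)) = -6*log(2) + 5*log(3).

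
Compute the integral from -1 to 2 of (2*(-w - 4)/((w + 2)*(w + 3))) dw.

Factor the denominator: w**2 + 5*w + 6 = (w + 3)(w + 2).
Partial fractions: 2*(-w - 4)/((w + 2)*(w + 3)) = 2/(w + 3) - 4/(w + 2).
An antiderivative is F(w) = -4*log(w + 2) + 2*log(w + 3).
Then F(2) - F(-1) = (-8*log(2) + 2*log(5)) - (log(4)) = -10*log(2) + 2*log(5).

-10*log(2) + 2*log(5)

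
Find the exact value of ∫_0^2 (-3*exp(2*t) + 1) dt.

7/2 - 3*exp(4)/2

An antiderivative is F(t) = -3*exp(2*t)/2 + t.
Then F(2) - F(0) = (2 - 3*exp(4)/2) - (-3/2) = 7/2 - 3*exp(4)/2.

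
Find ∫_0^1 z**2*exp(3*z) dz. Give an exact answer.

Integrate by parts twice (u = z^2, dv = exp(3*z) dz).
An antiderivative is F(z) = (9*z**2 - 6*z + 2)*exp(3*z)/27.
Then F(1) - F(0) = (5*exp(3)/27) - (2/27) = -2/27 + 5*exp(3)/27.

-2/27 + 5*exp(3)/27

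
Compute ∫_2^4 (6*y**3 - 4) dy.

352

By the power rule, an antiderivative is F(y) = 3*y**4/2 - 4*y.
Then F(4) - F(2) = (368) - (16) = 352.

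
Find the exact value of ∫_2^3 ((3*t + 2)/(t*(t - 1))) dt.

-2*log(3) + 7*log(2)

Factor the denominator: t**2 - t = t(t - 1).
Partial fractions: (3*t + 2)/(t*(t - 1)) = -2/t + 5/(t - 1).
An antiderivative is F(t) = -2*log(t) + 5*log(t - 1).
Then F(3) - F(2) = (log(32/9)) - (-log(4)) = -2*log(3) + 7*log(2).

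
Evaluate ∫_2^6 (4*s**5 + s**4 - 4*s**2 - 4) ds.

161584/5

By the power rule, an antiderivative is F(s) = 2*s**6/3 + s**5/5 - 4*s**3/3 - 4*s.
Then F(6) - F(2) = (161736/5) - (152/5) = 161584/5.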